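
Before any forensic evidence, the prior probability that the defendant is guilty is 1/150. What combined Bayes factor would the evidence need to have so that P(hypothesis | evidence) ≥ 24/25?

3576

Prior odds = (1/150)/(149/150) = 1/149.
Target odds = 0.96/0.04 = 24.
Required Bayes factor = 24 ÷ (1/149) = 3576.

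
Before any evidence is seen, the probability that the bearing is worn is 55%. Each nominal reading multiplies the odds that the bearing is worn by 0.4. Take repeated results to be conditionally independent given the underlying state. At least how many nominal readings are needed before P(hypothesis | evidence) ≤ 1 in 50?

Prior odds = 0.55/0.45 = 11/9.
Likelihood ratio per nominal reading = 0.4.
Target posterior odds = 0.02/0.98 = 1/49.
Require 0.4ⁿ ≤ 1/49 ÷ (11/9) = 9/539.
0.4⁴ = 0.0256 is still above 9/539 but 0.4⁵ = 0.01024 is at or below it, so n = 5.

5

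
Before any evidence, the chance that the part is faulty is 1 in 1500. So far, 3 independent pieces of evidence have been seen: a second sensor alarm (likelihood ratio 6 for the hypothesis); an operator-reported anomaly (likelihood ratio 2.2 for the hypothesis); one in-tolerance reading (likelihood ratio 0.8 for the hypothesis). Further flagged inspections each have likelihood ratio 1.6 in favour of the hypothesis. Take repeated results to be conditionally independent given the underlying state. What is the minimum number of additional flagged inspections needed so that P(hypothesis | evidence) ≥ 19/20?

17

Prior odds = (1/1500)/(1499/1500) = 1/1499.
Combined Bayes factor of the evidence already in hand = 6 × 2.2 × 0.8 = 10.56.
Odds after that evidence = (1/1499) × 10.56 = 264/37475.
Target odds = 0.95/0.05 = 19.
Need 1.6ⁿ ≥ 19 ÷ (264/37475) = 712025/264.
1.6¹⁶ ≈1844.67 falls short of 712025/264 but 1.6¹⁷ ≈2951.48 reaches it, so n = 17.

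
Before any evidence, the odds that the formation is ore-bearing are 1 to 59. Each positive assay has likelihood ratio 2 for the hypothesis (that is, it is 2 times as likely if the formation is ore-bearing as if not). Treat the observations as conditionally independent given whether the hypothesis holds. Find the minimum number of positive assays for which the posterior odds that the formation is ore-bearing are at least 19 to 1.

Prior odds = 1/59.
Likelihood ratio per positive assay = 2.
Target odds = 19.
Require 2ⁿ ≥ 19 ÷ (1/59) = 1121.
2¹⁰ = 1024 falls short of 1121 but 2¹¹ = 2048 reaches it, so n = 11.

11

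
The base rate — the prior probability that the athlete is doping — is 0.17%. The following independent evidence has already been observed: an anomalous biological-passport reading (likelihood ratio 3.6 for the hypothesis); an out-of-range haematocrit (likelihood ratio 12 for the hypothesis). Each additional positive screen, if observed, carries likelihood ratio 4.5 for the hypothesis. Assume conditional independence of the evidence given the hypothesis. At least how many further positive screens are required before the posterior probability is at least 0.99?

5

Prior odds = 0.0017/0.9983 = 17/9983.
Combined Bayes factor of the evidence already in hand = 3.6 × 12 = 43.2.
Odds after that evidence = (17/9983) × 43.2 = 3672/49915.
Target odds = 0.99/0.01 = 99.
Need 4.5ⁿ ≥ 99 ÷ (3672/49915) = 549065/408.
4.5⁴ = 410.0625 falls short of 549065/408 but 4.5⁵ = 1845.28125 reaches it, so n = 5.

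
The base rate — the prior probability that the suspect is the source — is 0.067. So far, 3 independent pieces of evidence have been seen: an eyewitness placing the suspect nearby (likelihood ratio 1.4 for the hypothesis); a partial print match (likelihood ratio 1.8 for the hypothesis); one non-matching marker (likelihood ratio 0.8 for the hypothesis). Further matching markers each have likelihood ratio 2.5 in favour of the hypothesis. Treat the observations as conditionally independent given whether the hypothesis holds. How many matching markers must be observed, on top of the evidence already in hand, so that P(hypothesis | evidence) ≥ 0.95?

6

Prior odds = 0.067/0.933 = 67/933.
Combined Bayes factor of the evidence already in hand = 1.4 × 1.8 × 0.8 = 2.016.
Odds after that evidence = (67/933) × 2.016 = 5628/38875.
Target odds = 0.95/0.05 = 19.
Need 2.5ⁿ ≥ 19 ÷ (5628/38875) = 738625/5628.
2.5⁵ = 97.65625 falls short of 738625/5628 but 2.5⁶ = 244.140625 reaches it, so n = 6.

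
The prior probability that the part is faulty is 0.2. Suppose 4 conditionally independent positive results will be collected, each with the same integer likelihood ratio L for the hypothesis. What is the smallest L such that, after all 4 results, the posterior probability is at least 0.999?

Prior odds = 0.2/0.8 = 0.25.
Target odds = 0.999/0.001 = 999.
Need L⁴ ≥ 999 ÷ 0.25 = 3996.
7⁴ = 2401 < 3996 ≤ 4096 = 8⁴, so L = 8.

8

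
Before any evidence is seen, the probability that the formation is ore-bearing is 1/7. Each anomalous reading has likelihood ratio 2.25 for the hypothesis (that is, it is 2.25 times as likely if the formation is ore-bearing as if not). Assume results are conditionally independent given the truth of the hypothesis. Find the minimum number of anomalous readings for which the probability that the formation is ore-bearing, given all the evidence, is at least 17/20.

Prior odds: (1/7) ÷ (6/7) = 1/6.
Likelihood ratio per anomalous reading = 2.25.
Target odds: 0.85 ÷ 0.15 = 17/3.
Need (1/6) × 2.25ⁿ ≥ 17/3, i.e. 2.25ⁿ ≥ 34.
2.25⁴ = 25.62890625 falls short of 34 but 2.25⁵ = 59049/1024 reaches it, so n = 5.

5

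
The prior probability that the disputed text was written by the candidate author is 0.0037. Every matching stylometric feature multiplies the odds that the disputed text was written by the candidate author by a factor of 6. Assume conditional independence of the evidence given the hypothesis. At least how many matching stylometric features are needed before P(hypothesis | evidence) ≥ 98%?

Prior odds: 0.0037 ÷ 0.9963 = 37/9963.
Likelihood ratio per matching stylometric feature = 6.
Target odds: 0.98 ÷ 0.02 = 49.
Require 6ⁿ ≥ 49 ÷ (37/9963) = 488187/37.
6⁵ = 7776 falls short of 488187/37 but 6⁶ = 46656 reaches it, so n = 6.

6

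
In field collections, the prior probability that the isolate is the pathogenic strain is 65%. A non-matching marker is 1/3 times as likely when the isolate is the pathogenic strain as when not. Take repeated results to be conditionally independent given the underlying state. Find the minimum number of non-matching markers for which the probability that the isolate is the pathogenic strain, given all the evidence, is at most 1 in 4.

Prior odds: 0.65 ÷ 0.35 = 13/7.
Likelihood ratio per non-matching marker = 1/3.
Target posterior odds = 0.25/0.75 = 1/3.
Require (1/3)ⁿ ≤ 1/3 ÷ (13/7) = 7/39.
(1/3)¹ = 1/3 is still above 7/39 but (1/3)² = 1/9 is at or below it, so n = 2.

2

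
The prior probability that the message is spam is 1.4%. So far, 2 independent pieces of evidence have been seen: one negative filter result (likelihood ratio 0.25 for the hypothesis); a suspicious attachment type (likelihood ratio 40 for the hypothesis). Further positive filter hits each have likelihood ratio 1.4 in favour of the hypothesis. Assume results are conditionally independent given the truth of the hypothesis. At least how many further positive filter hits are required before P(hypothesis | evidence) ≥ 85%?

Prior odds = 0.014/0.986 = 7/493.
Combined Bayes factor of the evidence already in hand = 0.25 × 40 = 10.
Odds after that evidence = (7/493) × 10 = 70/493.
Target odds = 0.85/0.15 = 17/3.
Need 1.4ⁿ ≥ 17/3 ÷ (70/493) = 8381/210.
1.4¹⁰ = 282475249/9765625 falls short of 8381/210 but 1.4¹¹ ≈40.4957 reaches it, so n = 11.

11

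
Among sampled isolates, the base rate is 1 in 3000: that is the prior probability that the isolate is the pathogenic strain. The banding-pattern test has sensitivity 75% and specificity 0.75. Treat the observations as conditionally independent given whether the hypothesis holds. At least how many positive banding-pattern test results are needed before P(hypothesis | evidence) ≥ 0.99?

12

Prior odds: (1/3000) ÷ (2999/3000) = 1/2999.
False-positive rate = 1 − 0.75 = 0.25; likelihood ratio of a positive = 0.75/0.25 = 3.
Target odds: 0.99 ÷ 0.01 = 99.
Need (1/2999) × 3ⁿ ≥ 99, i.e. 3ⁿ ≥ 296901.
3¹¹ = 177147 falls short of 296901 but 3¹² = 531441 reaches it, so n = 12.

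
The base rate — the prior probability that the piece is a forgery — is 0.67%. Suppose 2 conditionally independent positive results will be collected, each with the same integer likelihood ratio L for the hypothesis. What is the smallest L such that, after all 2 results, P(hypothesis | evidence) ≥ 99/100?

Prior odds = 0.0067/0.9933 = 67/9933.
Target odds = 0.99/0.01 = 99.
Need L² ≥ 99 ÷ (67/9933) = 983367/67.
121² = 14641 < 983367/67 ≤ 14884 = 122², so L = 122.

122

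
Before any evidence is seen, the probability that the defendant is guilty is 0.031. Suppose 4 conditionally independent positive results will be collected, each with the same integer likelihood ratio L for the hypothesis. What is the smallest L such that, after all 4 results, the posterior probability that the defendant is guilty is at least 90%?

Prior odds = 0.031/0.969 = 31/969.
Target odds = 0.9/0.1 = 9.
Need L⁴ ≥ 9 ÷ (31/969) = 8721/31.
4⁴ = 256 < 8721/31 ≤ 625 = 5⁴, so L = 5.

5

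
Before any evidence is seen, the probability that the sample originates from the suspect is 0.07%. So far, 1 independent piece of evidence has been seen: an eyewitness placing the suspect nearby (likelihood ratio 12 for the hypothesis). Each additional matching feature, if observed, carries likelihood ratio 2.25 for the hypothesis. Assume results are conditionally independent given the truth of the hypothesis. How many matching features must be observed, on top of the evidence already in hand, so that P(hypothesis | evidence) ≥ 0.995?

13

Prior odds = 0.0007/0.9993 = 7/9993.
Bayes factor of the evidence already in hand = 12.
Odds after that evidence = (7/9993) × 12 = 28/3331.
Target odds = 0.995/0.005 = 199.
Need 2.25ⁿ ≥ 199 ÷ (28/3331) = 662869/28.
2.25¹² ≈16834.1 falls short of 662869/28 but 2.25¹³ ≈37876.8 reaches it, so n = 13.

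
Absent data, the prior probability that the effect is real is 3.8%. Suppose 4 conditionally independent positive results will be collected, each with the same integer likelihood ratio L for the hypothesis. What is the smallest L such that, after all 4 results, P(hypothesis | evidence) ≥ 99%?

8

Prior odds = 0.038/0.962 = 19/481.
Target odds = 0.99/0.01 = 99.
Need L⁴ ≥ 99 ÷ (19/481) = 47619/19.
7⁴ = 2401 < 47619/19 ≤ 4096 = 8⁴, so L = 8.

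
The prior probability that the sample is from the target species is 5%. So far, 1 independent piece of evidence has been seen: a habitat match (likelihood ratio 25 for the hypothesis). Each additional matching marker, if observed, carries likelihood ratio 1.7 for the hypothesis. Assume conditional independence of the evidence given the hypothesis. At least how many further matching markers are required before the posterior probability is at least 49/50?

Prior odds = 0.05/0.95 = 1/19.
Bayes factor of the evidence already in hand = 25.
Odds after that evidence = (1/19) × 25 = 25/19.
Target odds = 0.98/0.02 = 49.
Need 1.7ⁿ ≥ 49 ÷ (25/19) = 37.24.
1.7⁶ = 24137569/1000000 falls short of 37.24 but 1.7⁷ = 410338673/10000000 reaches it, so n = 7.

7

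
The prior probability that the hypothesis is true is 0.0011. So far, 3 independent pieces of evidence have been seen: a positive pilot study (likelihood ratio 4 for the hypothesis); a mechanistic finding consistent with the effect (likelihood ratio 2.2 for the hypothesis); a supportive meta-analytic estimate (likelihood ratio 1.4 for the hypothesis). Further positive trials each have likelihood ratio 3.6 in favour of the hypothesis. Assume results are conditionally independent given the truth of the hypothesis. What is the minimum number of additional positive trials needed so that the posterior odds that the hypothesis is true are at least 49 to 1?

7

Prior odds = 0.0011/0.9989 = 11/9989.
Combined Bayes factor of the evidence already in hand = 4 × 2.2 × 1.4 = 12.32.
Odds after that evidence = (11/9989) × 12.32 = 484/35675.
Target odds = 49.
Need 3.6ⁿ ≥ 49 ÷ (484/35675) = 1748075/484.
3.6⁶ = 34012224/15625 falls short of 1748075/484 but 3.6⁷ = 612220032/78125 reaches it, so n = 7.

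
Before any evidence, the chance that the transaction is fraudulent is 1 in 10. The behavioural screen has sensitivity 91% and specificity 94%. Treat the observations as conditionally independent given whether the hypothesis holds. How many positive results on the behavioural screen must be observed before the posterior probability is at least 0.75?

Prior odds: 0.1 ÷ 0.9 = 1/9.
False-positive rate = 1 − 0.94 = 0.06; likelihood ratio of a positive = 0.91/0.06 = 91/6.
Target odds: 0.75 ÷ 0.25 = 3.
Require (91/6)ⁿ ≥ 3 ÷ (1/9) = 27.
(91/6)¹ = 91/6 falls short of 27 but (91/6)² = 8281/36 reaches it, so n = 2.

2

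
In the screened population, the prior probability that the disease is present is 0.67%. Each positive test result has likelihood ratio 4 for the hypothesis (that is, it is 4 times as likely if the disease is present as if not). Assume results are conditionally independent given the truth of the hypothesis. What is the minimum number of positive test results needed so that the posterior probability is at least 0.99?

Prior odds = 0.0067/0.9933 = 67/9933.
Likelihood ratio per positive test result = 4.
Target odds: 0.99 ÷ 0.01 = 99.
Require 4ⁿ ≥ 99 ÷ (67/9933) = 983367/67.
4⁶ = 4096 falls short of 983367/67 but 4⁷ = 16384 reaches it, so n = 7.

7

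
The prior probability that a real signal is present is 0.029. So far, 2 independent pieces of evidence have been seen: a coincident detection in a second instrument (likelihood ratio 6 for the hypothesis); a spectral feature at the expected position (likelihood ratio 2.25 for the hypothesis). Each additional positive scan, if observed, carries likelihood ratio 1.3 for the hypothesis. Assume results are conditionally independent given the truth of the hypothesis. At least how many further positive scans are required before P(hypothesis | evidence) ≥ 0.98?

19

Prior odds = 0.029/0.971 = 29/971.
Combined Bayes factor of the evidence already in hand = 6 × 2.25 = 13.5.
Odds after that evidence = (29/971) × 13.5 = 783/1942.
Target odds = 0.98/0.02 = 49.
Need 1.3ⁿ ≥ 49 ÷ (783/1942) = 95158/783.
1.3¹⁸ ≈112.455 falls short of 95158/783 but 1.3¹⁹ ≈146.192 reaches it, so n = 19.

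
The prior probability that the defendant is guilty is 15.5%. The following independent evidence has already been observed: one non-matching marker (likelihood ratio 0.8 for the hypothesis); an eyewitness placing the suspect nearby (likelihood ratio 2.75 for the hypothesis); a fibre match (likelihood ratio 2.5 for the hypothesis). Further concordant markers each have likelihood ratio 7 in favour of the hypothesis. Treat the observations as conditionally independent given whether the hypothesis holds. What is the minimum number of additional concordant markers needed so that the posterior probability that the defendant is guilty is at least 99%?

Prior odds = 0.155/0.845 = 31/169.
Combined Bayes factor of the evidence already in hand = 0.8 × 2.75 × 2.5 = 5.5.
Odds after that evidence = (31/169) × 5.5 = 341/338.
Target odds = 0.99/0.01 = 99.
Need 7ⁿ ≥ 99 ÷ (341/338) = 3042/31.
7² = 49 falls short of 3042/31 but 7³ = 343 reaches it, so n = 3.

3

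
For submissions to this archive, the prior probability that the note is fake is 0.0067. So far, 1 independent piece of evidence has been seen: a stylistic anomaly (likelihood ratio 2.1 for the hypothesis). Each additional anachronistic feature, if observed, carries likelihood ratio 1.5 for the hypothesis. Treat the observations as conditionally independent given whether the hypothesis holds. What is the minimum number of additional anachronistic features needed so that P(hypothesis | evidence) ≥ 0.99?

Prior odds = 0.0067/0.9933 = 67/9933.
Bayes factor of the evidence already in hand = 2.1.
Odds after that evidence = (67/9933) × 2.1 = 67/4730.
Target odds = 0.99/0.01 = 99.
Need 1.5ⁿ ≥ 99 ÷ (67/4730) = 468270/67.
1.5²¹ ≈4987.89 falls short of 468270/67 but 1.5²² ≈7481.83 reaches it, so n = 22.

22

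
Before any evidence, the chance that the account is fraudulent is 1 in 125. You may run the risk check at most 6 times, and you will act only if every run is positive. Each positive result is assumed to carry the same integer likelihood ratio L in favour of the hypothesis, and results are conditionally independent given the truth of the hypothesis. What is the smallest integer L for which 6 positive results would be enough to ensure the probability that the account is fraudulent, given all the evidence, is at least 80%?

3

Prior odds = 0.008/0.992 = 1/124.
Target odds = 0.8/0.2 = 4.
Need L⁶ ≥ 4 ÷ (1/124) = 496.
2⁶ = 64 < 496 ≤ 729 = 3⁶, so L = 3.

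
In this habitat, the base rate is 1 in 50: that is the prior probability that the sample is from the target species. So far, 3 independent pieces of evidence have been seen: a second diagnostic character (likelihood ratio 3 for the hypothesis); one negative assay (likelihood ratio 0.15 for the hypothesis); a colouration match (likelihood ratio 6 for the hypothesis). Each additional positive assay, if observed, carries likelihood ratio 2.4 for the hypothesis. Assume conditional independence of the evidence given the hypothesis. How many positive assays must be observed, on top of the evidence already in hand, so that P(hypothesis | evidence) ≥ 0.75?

Prior odds = 0.02/0.98 = 1/49.
Combined Bayes factor of the evidence already in hand = 3 × 0.15 × 6 = 2.7.
Odds after that evidence = (1/49) × 2.7 = 27/490.
Target odds = 0.75/0.25 = 3.
Need 2.4ⁿ ≥ 3 ÷ (27/490) = 490/9.
2.4⁴ = 33.1776 falls short of 490/9 but 2.4⁵ = 79.62624 reaches it, so n = 5.

5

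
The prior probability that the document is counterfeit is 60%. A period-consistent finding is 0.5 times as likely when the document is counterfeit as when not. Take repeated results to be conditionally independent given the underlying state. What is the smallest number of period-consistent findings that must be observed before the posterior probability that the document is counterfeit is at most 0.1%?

Prior odds = 0.6/0.4 = 1.5.
Likelihood ratio per period-consistent finding = 0.5.
Target odds: 0.001 ÷ 0.999 = 1/999.
Need 1.5 × 0.5ⁿ ≤ 1/999, i.e. 0.5ⁿ ≤ 2/2997.
0.5¹⁰ = 1/1024 is still above 2/2997 but 0.5¹¹ = 1/2048 is at or below it, so n = 11.

11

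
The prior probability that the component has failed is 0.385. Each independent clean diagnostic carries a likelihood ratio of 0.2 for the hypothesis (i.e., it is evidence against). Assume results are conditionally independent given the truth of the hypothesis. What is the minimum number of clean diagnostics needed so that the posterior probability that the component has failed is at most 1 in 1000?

Prior odds: 0.385 ÷ 0.615 = 77/123.
Likelihood ratio per clean diagnostic = 0.2.
Target odds: 0.001 ÷ 0.999 = 1/999.
Need (77/123) × 0.2ⁿ ≤ 1/999, i.e. 0.2ⁿ ≤ 41/25641.
0.2⁴ = 0.0016 is still above 41/25641 but 0.2⁵ = 0.00032 is at or below it, so n = 5.

5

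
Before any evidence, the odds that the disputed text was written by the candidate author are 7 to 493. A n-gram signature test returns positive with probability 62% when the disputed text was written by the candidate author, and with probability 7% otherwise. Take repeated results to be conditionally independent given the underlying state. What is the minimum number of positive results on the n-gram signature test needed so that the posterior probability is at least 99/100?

5

Prior odds = 7/493.
Likelihood ratio of a positive result = 0.62/0.07 = 62/7.
Target odds: 0.99 ÷ 0.01 = 99.
Require (62/7)ⁿ ≥ 99 ÷ (7/493) = 48807/7.
(62/7)⁴ = 14776336/2401 falls short of 48807/7 but (62/7)⁵ = 916132832/16807 reaches it, so n = 5.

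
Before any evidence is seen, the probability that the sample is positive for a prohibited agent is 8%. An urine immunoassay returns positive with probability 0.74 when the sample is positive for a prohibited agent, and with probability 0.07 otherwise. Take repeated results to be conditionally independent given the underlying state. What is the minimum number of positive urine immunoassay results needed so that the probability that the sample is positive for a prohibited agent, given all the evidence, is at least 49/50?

Prior odds = 0.08/0.92 = 2/23.
Likelihood ratio of a positive result = 0.74/0.07 = 74/7.
Target posterior odds = 0.98/0.02 = 49.
Need (2/23) × (74/7)ⁿ ≥ 49, i.e. (74/7)ⁿ ≥ 563.5.
(74/7)² = 5476/49 falls short of 563.5 but (74/7)³ = 405224/343 reaches it, so n = 3.

3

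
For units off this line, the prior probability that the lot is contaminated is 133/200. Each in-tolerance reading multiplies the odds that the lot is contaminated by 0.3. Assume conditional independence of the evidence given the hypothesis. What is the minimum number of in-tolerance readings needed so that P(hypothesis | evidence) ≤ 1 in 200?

Prior odds: 0.665 ÷ 0.335 = 133/67.
Likelihood ratio per in-tolerance reading = 0.3.
Target odds: 0.005 ÷ 0.995 = 1/199.
Require 0.3ⁿ ≤ 1/199 ÷ (133/67) = 67/26467.
0.3⁴ = 0.0081 is still above 67/26467 but 0.3⁵ = 243/100000 is at or below it, so n = 5.

5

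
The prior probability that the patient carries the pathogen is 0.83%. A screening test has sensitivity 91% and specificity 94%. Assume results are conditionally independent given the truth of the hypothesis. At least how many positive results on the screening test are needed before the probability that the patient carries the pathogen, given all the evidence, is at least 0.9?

Prior odds = 0.0083/0.9917 = 83/9917.
False-positive rate = 1 − 0.94 = 0.06; likelihood ratio of a positive = 0.91/0.06 = 91/6.
Target posterior odds = 0.9/0.1 = 9.
Need (83/9917) × (91/6)ⁿ ≥ 9, i.e. (91/6)ⁿ ≥ 89253/83.
(91/6)² = 8281/36 falls short of 89253/83 but (91/6)³ = 753571/216 reaches it, so n = 3.

3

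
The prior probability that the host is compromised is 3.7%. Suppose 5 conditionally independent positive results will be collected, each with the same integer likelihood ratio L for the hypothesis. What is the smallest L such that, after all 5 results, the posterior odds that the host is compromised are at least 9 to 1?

3

Prior odds = 0.037/0.963 = 37/963.
Target odds = 9.
Need L⁵ ≥ 9 ÷ (37/963) = 8667/37.
2⁵ = 32 < 8667/37 ≤ 243 = 3⁵, so L = 3.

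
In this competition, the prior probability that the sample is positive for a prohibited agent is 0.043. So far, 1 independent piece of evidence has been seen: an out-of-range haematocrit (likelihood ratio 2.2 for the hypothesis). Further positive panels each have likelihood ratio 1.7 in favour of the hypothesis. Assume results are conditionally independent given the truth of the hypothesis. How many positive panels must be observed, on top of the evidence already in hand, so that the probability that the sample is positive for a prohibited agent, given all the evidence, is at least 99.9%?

18

Prior odds = 0.043/0.957 = 43/957.
Bayes factor of the evidence already in hand = 2.2.
Odds after that evidence = (43/957) × 2.2 = 43/435.
Target odds = 0.999/0.001 = 999.
Need 1.7ⁿ ≥ 999 ÷ (43/435) = 434565/43.
1.7¹⁷ ≈8272.4 falls short of 434565/43 but 1.7¹⁸ ≈14063.1 reaches it, so n = 18.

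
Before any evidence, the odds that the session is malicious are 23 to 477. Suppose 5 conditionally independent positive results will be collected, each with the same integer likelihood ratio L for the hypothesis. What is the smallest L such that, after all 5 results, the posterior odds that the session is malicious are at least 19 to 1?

4

Prior odds = 23/477.
Target odds = 19.
Need L⁵ ≥ 19 ÷ (23/477) = 9063/23.
3⁵ = 243 < 9063/23 ≤ 1024 = 4⁵, so L = 4.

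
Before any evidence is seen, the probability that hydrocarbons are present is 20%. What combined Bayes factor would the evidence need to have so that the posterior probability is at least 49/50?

196

Prior odds = 0.2/0.8 = 0.25.
Target odds = 0.98/0.02 = 49.
Required Bayes factor = 49 ÷ 0.25 = 196.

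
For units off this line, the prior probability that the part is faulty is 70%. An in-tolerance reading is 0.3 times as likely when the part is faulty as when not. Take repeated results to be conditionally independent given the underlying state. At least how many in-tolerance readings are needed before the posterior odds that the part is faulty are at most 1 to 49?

Prior odds = 0.7/0.3 = 7/3.
Likelihood ratio per in-tolerance reading = 0.3.
Target odds = 1/49.
Need (7/3) × 0.3ⁿ ≤ 1/49, i.e. 0.3ⁿ ≤ 3/343.
0.3³ = 0.027 is still above 3/343 but 0.3⁴ = 0.0081 is at or below it, so n = 4.

4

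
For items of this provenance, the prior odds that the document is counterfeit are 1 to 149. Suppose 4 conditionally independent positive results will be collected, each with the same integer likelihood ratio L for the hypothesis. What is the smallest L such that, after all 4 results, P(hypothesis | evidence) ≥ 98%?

10

Prior odds = 1/149.
Target odds = 0.98/0.02 = 49.
Need L⁴ ≥ 49 ÷ (1/149) = 7301.
9⁴ = 6561 < 7301 ≤ 10000 = 10⁴, so L = 10.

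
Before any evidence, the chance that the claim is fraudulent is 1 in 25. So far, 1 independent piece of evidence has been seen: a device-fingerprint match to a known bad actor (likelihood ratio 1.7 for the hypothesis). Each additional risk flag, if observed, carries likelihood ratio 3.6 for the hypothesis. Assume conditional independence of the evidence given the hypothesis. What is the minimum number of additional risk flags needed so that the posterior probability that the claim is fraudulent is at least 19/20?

5

Prior odds = 0.04/0.96 = 1/24.
Bayes factor of the evidence already in hand = 1.7.
Odds after that evidence = (1/24) × 1.7 = 17/240.
Target odds = 0.95/0.05 = 19.
Need 3.6ⁿ ≥ 19 ÷ (17/240) = 4560/17.
3.6⁴ = 167.9616 falls short of 4560/17 but 3.6⁵ = 604.66176 reaches it, so n = 5.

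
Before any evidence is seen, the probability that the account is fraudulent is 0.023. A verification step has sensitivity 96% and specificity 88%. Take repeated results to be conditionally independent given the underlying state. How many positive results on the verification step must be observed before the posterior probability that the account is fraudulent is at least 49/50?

Prior odds: 0.023 ÷ 0.977 = 23/977.
False-positive rate = 1 − 0.88 = 0.12; likelihood ratio of a positive = 0.96/0.12 = 8.
Target odds: 0.98 ÷ 0.02 = 49.
Need (23/977) × 8ⁿ ≥ 49, i.e. 8ⁿ ≥ 47873/23.
8³ = 512 falls short of 47873/23 but 8⁴ = 4096 reaches it, so n = 4.

4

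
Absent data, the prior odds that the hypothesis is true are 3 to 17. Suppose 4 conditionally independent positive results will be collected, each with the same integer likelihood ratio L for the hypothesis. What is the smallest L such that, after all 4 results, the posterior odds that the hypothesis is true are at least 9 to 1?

Prior odds = 3/17.
Target odds = 9.
Need L⁴ ≥ 9 ÷ (3/17) = 51.
2⁴ = 16 < 51 ≤ 81 = 3⁴, so L = 3.

3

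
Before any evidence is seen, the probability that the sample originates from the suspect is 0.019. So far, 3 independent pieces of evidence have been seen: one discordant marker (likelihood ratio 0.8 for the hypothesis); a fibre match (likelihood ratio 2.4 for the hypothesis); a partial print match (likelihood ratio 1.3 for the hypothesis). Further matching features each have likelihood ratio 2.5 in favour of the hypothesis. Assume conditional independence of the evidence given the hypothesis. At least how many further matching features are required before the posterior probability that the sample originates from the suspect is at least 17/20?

6

Prior odds = 0.019/0.981 = 19/981.
Combined Bayes factor of the evidence already in hand = 0.8 × 2.4 × 1.3 = 2.496.
Odds after that evidence = (19/981) × 2.496 = 1976/40875.
Target odds = 0.85/0.15 = 17/3.
Need 2.5ⁿ ≥ 17/3 ÷ (1976/40875) = 231625/1976.
2.5⁵ = 97.65625 falls short of 231625/1976 but 2.5⁶ = 244.140625 reaches it, so n = 6.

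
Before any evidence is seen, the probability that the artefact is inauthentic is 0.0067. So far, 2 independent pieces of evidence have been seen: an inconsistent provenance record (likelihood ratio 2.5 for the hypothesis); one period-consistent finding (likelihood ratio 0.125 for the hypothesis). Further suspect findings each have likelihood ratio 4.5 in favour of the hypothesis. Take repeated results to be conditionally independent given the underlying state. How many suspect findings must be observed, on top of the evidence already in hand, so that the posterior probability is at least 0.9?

6

Prior odds = 0.0067/0.9933 = 67/9933.
Combined Bayes factor of the evidence already in hand = 2.5 × 0.125 = 0.3125.
Odds after that evidence = (67/9933) × 0.3125 = 335/158928.
Target odds = 0.9/0.1 = 9.
Need 4.5ⁿ ≥ 9 ÷ (335/158928) = 1430352/335.
4.5⁵ = 1845.28125 falls short of 1430352/335 but 4.5⁶ = 8303.765625 reaches it, so n = 6.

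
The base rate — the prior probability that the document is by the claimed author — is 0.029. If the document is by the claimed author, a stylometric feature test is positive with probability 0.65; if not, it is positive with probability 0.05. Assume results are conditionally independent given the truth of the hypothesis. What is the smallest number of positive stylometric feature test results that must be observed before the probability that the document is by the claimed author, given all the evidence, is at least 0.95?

Prior odds: 0.029 ÷ 0.971 = 29/971.
Likelihood ratio of a positive = 0.65/0.05 = 13.
Target posterior odds = 0.95/0.05 = 19.
Require 13ⁿ ≥ 19 ÷ (29/971) = 18449/29.
13² = 169 falls short of 18449/29 but 13³ = 2197 reaches it, so n = 3.

3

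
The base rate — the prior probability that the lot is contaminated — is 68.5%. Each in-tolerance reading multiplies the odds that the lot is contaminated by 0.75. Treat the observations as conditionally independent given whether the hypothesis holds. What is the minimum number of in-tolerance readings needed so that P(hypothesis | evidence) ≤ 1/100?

19

Prior odds = 0.685/0.315 = 137/63.
Likelihood ratio per in-tolerance reading = 0.75.
Target odds: 0.01 ÷ 0.99 = 1/99.
Need (137/63) × 0.75ⁿ ≤ 1/99, i.e. 0.75ⁿ ≤ 7/1507.
0.75¹⁸ ≈0.00563771 is still above 7/1507 but 0.75¹⁹ ≈0.00422828 is at or below it, so n = 19.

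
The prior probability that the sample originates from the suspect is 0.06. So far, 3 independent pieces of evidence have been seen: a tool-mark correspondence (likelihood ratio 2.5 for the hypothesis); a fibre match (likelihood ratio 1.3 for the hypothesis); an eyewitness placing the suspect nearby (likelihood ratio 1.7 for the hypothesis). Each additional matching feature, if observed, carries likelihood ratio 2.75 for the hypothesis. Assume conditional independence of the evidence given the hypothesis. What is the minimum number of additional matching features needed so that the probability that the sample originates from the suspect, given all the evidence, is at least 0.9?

Prior odds = 0.06/0.94 = 3/47.
Combined Bayes factor of the evidence already in hand = 2.5 × 1.3 × 1.7 = 5.525.
Odds after that evidence = (3/47) × 5.525 = 663/1880.
Target odds = 0.9/0.1 = 9.
Need 2.75ⁿ ≥ 9 ÷ (663/1880) = 5640/221.
2.75³ = 20.796875 falls short of 5640/221 but 2.75⁴ = 57.19140625 reaches it, so n = 4.

4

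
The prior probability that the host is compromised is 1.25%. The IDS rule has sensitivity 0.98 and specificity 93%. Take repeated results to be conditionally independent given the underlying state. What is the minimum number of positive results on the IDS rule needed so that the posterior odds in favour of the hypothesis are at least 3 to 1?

Prior odds = 0.0125/0.9875 = 1/79.
False-positive rate = 1 − 0.93 = 0.07; likelihood ratio of a positive = 0.98/0.07 = 14.
Target odds = 3.
Need (1/79) × 14ⁿ ≥ 3, i.e. 14ⁿ ≥ 237.
14² = 196 falls short of 237 but 14³ = 2744 reaches it, so n = 3.

3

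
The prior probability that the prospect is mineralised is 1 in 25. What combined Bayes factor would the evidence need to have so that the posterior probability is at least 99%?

2376

Prior odds = 0.04/0.96 = 1/24.
Target odds = 0.99/0.01 = 99.
Required Bayes factor = 99 ÷ (1/24) = 2376.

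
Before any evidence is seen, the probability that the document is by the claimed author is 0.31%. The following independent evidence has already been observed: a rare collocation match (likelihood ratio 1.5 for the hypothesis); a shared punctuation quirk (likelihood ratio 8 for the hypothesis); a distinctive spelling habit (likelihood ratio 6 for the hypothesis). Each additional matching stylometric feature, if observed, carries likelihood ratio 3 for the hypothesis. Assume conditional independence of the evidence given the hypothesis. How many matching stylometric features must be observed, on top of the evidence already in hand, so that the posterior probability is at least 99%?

Prior odds = 0.0031/0.9969 = 31/9969.
Combined Bayes factor of the evidence already in hand = 1.5 × 8 × 6 = 72.
Odds after that evidence = (31/9969) × 72 = 744/3323.
Target odds = 0.99/0.01 = 99.
Need 3ⁿ ≥ 99 ÷ (744/3323) = 109659/248.
3⁵ = 243 falls short of 109659/248 but 3⁶ = 729 reaches it, so n = 6.

6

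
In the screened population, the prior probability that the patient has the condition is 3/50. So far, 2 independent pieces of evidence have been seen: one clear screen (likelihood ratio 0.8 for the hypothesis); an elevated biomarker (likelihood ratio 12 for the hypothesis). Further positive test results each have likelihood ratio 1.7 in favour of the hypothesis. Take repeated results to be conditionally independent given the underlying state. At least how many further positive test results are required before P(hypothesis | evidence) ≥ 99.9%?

14

Prior odds = 0.06/0.94 = 3/47.
Combined Bayes factor of the evidence already in hand = 0.8 × 12 = 9.6.
Odds after that evidence = (3/47) × 9.6 = 144/235.
Target odds = 0.999/0.001 = 999.
Need 1.7ⁿ ≥ 999 ÷ (144/235) = 1630.3125.
1.7¹³ ≈990.458 falls short of 1630.3125 but 1.7¹⁴ ≈1683.78 reaches it, so n = 14.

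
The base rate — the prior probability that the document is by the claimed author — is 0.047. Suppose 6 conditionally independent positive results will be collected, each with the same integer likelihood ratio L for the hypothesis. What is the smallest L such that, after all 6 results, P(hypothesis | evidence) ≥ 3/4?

2

Prior odds = 0.047/0.953 = 47/953.
Target odds = 0.75/0.25 = 3.
Need L⁶ ≥ 3 ÷ (47/953) = 2859/47.
1⁶ = 1 < 2859/47 ≤ 64 = 2⁶, so L = 2.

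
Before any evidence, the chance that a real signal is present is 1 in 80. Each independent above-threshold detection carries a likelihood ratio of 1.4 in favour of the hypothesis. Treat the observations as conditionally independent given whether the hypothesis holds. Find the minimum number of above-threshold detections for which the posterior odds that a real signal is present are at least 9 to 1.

20

Prior odds: 0.0125 ÷ 0.9875 = 1/79.
Likelihood ratio per above-threshold detection = 1.4.
Target odds = 9.
Need (1/79) × 1.4ⁿ ≥ 9, i.e. 1.4ⁿ ≥ 711.
1.4¹⁹ ≈597.63 falls short of 711 but 1.4²⁰ ≈836.683 reaches it, so n = 20.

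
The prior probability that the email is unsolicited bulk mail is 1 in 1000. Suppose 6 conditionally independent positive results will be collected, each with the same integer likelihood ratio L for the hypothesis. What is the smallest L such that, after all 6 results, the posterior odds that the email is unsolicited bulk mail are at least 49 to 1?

7

Prior odds = 0.001/0.999 = 1/999.
Target odds = 49.
Need L⁶ ≥ 49 ÷ (1/999) = 48951.
6⁶ = 46656 < 48951 ≤ 117649 = 7⁶, so L = 7.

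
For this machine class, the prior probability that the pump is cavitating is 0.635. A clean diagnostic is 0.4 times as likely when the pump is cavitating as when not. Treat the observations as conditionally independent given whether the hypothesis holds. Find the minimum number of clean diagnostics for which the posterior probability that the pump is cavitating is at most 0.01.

Prior odds = 0.635/0.365 = 127/73.
Likelihood ratio per clean diagnostic = 0.4.
Target posterior odds = 0.01/0.99 = 1/99.
Require 0.4ⁿ ≤ 1/99 ÷ (127/73) = 73/12573.
0.4⁵ = 0.01024 is still above 73/12573 but 0.4⁶ = 64/15625 is at or below it, so n = 6.

6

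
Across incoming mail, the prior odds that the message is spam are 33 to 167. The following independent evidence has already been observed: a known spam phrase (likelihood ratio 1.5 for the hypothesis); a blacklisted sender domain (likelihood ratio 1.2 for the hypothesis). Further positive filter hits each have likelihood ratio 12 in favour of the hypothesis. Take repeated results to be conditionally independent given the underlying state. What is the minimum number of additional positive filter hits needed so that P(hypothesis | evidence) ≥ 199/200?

Prior odds = 33/167.
Combined Bayes factor of the evidence already in hand = 1.5 × 1.2 = 1.8.
Odds after that evidence = (33/167) × 1.8 = 297/835.
Target odds = 0.995/0.005 = 199.
Need 12ⁿ ≥ 199 ÷ (297/835) = 166165/297.
12² = 144 falls short of 166165/297 but 12³ = 1728 reaches it, so n = 3.

3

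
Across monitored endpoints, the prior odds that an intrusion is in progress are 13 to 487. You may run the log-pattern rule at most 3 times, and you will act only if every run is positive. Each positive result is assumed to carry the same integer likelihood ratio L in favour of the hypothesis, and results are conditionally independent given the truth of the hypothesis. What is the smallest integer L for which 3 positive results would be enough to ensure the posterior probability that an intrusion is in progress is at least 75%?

5

Prior odds = 13/487.
Target odds = 0.75/0.25 = 3.
Need L³ ≥ 3 ÷ (13/487) = 1461/13.
4³ = 64 < 1461/13 ≤ 125 = 5³, so L = 5.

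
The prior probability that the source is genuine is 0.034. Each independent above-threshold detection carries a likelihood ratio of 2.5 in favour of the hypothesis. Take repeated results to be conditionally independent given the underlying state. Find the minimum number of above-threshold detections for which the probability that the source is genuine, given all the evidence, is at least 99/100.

Prior odds = 0.034/0.966 = 17/483.
Likelihood ratio per above-threshold detection = 2.5.
Target odds: 0.99 ÷ 0.01 = 99.
Require 2.5ⁿ ≥ 99 ÷ (17/483) = 47817/17.
2.5⁸ = 390625/256 falls short of 47817/17 but 2.5⁹ = 1953125/512 reaches it, so n = 9.

9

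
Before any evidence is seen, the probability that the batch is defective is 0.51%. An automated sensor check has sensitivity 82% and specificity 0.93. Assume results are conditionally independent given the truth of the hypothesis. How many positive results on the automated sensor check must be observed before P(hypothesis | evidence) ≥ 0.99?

Prior odds: 0.0051 ÷ 0.9949 = 51/9949.
False-positive rate = 1 − 0.93 = 0.07; likelihood ratio of a positive = 0.82/0.07 = 82/7.
Target posterior odds = 0.99/0.01 = 99.
Need (51/9949) × (82/7)ⁿ ≥ 99, i.e. (82/7)ⁿ ≥ 328317/17.
(82/7)⁴ = 45212176/2401 falls short of 328317/17 but (82/7)⁵ ≈220587 reaches it, so n = 5.

5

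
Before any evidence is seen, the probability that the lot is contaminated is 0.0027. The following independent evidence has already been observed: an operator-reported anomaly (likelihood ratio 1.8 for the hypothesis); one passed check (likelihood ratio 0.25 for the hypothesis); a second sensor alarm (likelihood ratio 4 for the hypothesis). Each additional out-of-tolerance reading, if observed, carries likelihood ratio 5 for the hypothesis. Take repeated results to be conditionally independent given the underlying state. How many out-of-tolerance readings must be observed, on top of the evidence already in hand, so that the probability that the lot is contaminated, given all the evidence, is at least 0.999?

Prior odds = 0.0027/0.9973 = 27/9973.
Combined Bayes factor of the evidence already in hand = 1.8 × 0.25 × 4 = 1.8.
Odds after that evidence = (27/9973) × 1.8 = 243/49865.
Target odds = 0.999/0.001 = 999.
Need 5ⁿ ≥ 999 ÷ (243/49865) = 1845005/9.
5⁷ = 78125 falls short of 1845005/9 but 5⁸ = 390625 reaches it, so n = 8.

8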